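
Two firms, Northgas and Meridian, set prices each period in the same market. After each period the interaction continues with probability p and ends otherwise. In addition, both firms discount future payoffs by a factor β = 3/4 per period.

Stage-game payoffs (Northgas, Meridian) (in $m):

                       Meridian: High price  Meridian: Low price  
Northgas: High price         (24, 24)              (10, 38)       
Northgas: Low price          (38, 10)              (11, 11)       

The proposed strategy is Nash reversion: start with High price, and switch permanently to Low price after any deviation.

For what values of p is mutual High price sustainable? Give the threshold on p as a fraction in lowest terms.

56/81

With continuation probability p and discount β, the effective per-period discount factor is βp.
Grim-trigger IC: βp ≥ (38−24)/(38−11) = 14/27.
So p ≥ (14/27)/(3/4) = 56/81.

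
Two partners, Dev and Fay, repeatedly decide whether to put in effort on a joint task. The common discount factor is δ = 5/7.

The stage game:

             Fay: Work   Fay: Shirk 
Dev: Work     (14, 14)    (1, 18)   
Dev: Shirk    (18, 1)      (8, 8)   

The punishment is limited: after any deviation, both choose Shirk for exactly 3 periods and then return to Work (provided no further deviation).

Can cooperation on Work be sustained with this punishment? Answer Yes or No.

Yes

A one-shot deviation gives 18 now, then 8 for 3 periods, then back to 14.
Gain from deviating: (18−14) today; loss: (14−8) in each of the next 3 periods.
No-deviation condition: (14−8)(δ+…+δ^3) ≥ 18−14, i.e. δ+…+δ^3 ≥ 2/3.
At δ = 5/7: δ+…+δ^3 = 1.5889 ≥ 0.6667.
So cooperation is sustainable.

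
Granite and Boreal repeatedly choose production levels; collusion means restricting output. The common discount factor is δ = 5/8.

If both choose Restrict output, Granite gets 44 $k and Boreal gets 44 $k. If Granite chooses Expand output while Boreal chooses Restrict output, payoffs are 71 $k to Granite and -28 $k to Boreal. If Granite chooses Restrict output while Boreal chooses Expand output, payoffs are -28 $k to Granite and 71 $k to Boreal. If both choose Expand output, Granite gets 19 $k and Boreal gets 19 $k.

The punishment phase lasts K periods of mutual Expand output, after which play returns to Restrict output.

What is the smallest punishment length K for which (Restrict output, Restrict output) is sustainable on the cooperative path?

3

Need Σ_{k=1}^{K} δ^k ≥ (71−44)/(44−19) = 1.0800 at δ = 5/8.
At K = 2 the sum is 1.0156 < 1.0800; at K = 3 it is 1.2598 ≥ 1.0800.
So the minimum punishment length is K = 3.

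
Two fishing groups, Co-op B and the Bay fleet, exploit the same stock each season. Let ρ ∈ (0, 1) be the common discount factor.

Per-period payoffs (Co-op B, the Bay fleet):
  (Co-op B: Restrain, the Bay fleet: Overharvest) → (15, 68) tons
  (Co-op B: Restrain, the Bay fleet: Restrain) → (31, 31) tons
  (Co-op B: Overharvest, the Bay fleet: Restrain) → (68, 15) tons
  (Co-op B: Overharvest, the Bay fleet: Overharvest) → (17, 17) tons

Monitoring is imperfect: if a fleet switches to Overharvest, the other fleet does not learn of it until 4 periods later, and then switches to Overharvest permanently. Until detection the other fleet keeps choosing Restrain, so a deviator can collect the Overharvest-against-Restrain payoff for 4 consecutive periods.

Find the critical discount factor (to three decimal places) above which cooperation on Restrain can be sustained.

A deviator earns 68 for 4 periods, then 17 forever; cooperating earns 31 forever. Multiplying the IC by (1−ρ):
31 ≥ 68(1−ρ^4) + 17ρ^4, so 51·ρ^4 ≥ 37 and ρ^4 ≥ 37/51.
ρ ≥ (37/51)^(1/4) ≈ 0.923.

0.923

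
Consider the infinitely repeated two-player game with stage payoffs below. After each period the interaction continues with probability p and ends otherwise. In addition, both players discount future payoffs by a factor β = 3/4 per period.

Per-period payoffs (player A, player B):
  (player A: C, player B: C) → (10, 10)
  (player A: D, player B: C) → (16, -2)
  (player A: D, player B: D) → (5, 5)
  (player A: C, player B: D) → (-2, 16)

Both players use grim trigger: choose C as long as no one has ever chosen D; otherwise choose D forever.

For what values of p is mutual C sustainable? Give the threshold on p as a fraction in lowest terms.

8/11

With continuation probability p and discount β, the effective per-period discount factor is βp.
Grim-trigger IC: βp ≥ (16−10)/(16−5) = 6/11.
So p ≥ (6/11)/(3/4) = 8/11.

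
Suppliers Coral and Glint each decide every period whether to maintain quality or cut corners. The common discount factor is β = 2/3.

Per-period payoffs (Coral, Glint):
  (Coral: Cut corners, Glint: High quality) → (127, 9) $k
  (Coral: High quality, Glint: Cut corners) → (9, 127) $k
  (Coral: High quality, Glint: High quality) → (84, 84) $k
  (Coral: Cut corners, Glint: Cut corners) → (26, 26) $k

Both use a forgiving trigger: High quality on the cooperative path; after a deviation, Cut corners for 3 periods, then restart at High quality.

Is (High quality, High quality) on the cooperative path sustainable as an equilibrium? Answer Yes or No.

Yes

A one-shot deviation gives 127 now, then 26 for 3 periods, then back to 84.
Gain from deviating: (127−84) today; loss: (84−26) in each of the next 3 periods.
No-deviation condition: (84−26)(β+…+β^3) ≥ 127−84, i.e. β+…+β^3 ≥ 43/58.
At β = 2/3: β+…+β^3 = 1.4074 ≥ 0.7414.
So cooperation is sustainable.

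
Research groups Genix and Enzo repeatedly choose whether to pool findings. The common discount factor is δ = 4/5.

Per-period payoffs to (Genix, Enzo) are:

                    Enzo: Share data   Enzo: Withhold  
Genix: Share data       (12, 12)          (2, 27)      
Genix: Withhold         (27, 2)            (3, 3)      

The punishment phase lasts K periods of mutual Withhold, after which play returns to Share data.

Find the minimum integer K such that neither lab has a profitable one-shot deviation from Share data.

IC: δ(1−δ^K)/(1−δ) ≥ (27−12)/(12−3) = 5/3.
With δ = 4/5: need 1 − δ^K ≥ 5/3·(1−4/5)/(4/5), i.e. δ^K ≤ 0.5833.
Since (4/5)^2 = 0.6400 and (4/5)^3 = 0.5120, the smallest such K is 3.

3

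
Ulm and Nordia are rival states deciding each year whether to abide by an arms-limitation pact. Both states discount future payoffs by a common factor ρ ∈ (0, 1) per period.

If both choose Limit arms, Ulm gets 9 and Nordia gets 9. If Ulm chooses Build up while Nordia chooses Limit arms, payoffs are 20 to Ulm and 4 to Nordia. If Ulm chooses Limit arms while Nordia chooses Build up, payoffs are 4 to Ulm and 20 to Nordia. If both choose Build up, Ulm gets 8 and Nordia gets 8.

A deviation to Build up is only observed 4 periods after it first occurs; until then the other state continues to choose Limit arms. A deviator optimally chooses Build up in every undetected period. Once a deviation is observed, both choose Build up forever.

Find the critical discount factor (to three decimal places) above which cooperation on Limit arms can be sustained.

0.978

The best deviation is to choose Build up for all 4 undetected periods, earning 20 each, then 8 forever once detected.
Deviation value: 20(1−ρ^4)/(1−ρ) + 8ρ^4/(1−ρ); cooperation value: 9/(1−ρ).
IC: 9 ≥ 20(1−ρ^4) + 8ρ^4 = 20 − 12ρ^4.
So ρ^4 ≥ 11/12, giving ρ ≥ (11/12)^(1/4) ≈ 0.978.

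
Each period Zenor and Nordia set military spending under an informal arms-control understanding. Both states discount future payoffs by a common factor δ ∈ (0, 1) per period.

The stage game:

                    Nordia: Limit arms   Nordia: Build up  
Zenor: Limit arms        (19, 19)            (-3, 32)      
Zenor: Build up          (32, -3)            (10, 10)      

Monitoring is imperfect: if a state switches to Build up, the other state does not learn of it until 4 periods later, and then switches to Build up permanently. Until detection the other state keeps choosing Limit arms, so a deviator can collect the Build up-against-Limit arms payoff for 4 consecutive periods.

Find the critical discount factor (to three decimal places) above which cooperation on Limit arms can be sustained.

0.877

A deviator earns 32 for 4 periods, then 10 forever; cooperating earns 19 forever. Multiplying the IC by (1−δ):
19 ≥ 32(1−δ^4) + 10δ^4, so 22·δ^4 ≥ 13 and δ^4 ≥ 13/22.
δ ≥ (13/22)^(1/4) ≈ 0.877.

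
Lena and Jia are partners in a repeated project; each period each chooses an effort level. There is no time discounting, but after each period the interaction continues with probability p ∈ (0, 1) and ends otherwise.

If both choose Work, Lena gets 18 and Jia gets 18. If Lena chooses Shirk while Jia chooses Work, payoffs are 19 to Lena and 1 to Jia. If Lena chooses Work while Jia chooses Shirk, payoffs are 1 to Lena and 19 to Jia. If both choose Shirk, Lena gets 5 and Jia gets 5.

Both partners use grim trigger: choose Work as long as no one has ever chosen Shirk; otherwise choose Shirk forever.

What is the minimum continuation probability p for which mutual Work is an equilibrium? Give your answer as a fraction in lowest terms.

1/14

Expected cooperation value is 18 + p·18 + p²·18 + … = 18/(1−p); deviation gives 19 + p·5/(1−p).
18 ≥ 19(1−p) + 5p ⇒ 14p ≥ 1 ⇒ p ≥ 1/14.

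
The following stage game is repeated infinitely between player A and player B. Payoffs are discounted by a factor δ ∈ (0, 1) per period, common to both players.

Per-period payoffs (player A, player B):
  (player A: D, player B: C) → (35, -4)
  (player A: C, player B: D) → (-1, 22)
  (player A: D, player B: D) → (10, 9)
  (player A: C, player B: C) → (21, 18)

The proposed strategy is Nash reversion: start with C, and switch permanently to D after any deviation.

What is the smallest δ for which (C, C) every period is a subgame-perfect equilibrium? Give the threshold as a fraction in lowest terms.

14/25

player A: cooperation gives 21 each period; deviation gives 35 once then 10 forever.
  21/(1−δ) ≥ 35 + 10δ/(1−δ) ⇒ δ ≥ 14/25.
player B: cooperation gives 18 each period; deviation gives 22 once then 9 forever.
  δ ≥ 4/13.
Both must hold, so the binding constraint is player A's: δ ≥ 14/25.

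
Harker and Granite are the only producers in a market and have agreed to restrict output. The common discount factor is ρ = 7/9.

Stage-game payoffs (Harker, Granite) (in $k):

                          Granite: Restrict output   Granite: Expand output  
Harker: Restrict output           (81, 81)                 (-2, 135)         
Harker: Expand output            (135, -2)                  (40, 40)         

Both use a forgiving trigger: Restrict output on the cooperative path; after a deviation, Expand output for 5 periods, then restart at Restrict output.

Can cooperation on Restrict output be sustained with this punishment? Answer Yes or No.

Yes

Comparing payoff streams over the 6 periods until play realigns: cooperate → 81(1+ρ+…+ρ^5); deviate → 135 + 40(ρ+…+ρ^5).
Cooperation is sustained iff (81−40)(ρ+…+ρ^5) ≥ 135−81.
ρ+…+ρ^5 = 7/9·(1−(7/9)^5)/(1−7/9) = 2.5038, and (135−81)/(81−40) = 1.3171.
2.5038 ≥ 1.3171, so cooperation is sustainable.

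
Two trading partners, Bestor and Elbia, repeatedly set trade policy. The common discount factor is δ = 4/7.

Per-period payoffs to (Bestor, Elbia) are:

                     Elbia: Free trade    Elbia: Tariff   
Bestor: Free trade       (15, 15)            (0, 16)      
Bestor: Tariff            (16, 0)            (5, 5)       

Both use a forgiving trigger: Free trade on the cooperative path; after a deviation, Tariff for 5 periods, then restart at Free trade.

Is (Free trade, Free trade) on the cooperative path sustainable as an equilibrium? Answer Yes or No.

A one-shot deviation gives 16 now, then 5 for 5 periods, then back to 15.
Gain from deviating: (16−15) today; loss: (15−5) in each of the next 5 periods.
No-deviation condition: (15−5)(δ+…+δ^5) ≥ 16−15, i.e. δ+…+δ^5 ≥ 1/10.
At δ = 4/7: δ+…+δ^5 = 1.2521 ≥ 0.1000.
So cooperation is sustainable.

Yes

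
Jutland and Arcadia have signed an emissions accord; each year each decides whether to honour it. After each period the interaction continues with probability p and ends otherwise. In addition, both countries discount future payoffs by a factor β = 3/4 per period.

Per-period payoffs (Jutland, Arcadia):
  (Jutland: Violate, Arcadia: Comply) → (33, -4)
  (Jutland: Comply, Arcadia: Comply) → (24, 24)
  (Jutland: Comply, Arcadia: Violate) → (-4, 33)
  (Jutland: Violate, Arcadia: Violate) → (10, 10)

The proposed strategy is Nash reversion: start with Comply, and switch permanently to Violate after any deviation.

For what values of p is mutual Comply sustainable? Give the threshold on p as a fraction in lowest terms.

With continuation probability p and discount β, the effective per-period discount factor is βp.
Grim-trigger IC: βp ≥ (33−24)/(33−10) = 9/23.
So p ≥ (9/23)/(3/4) = 12/23.

12/23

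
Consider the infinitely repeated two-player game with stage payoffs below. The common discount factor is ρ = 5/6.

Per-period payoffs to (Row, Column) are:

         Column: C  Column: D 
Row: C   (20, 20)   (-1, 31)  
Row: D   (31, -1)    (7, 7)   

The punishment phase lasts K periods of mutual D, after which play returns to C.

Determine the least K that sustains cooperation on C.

No profitable deviation requires (20−7)(ρ+…+ρ^K) ≥ 31−20, i.e. ρ+…+ρ^K ≥ 11/13 ≈ 0.8462.
With ρ = 5/6, the partial sums are K=1: 0.8333, K=2: 1.5278.
K = 2 is the first length at which the sum reaches 0.8462.

2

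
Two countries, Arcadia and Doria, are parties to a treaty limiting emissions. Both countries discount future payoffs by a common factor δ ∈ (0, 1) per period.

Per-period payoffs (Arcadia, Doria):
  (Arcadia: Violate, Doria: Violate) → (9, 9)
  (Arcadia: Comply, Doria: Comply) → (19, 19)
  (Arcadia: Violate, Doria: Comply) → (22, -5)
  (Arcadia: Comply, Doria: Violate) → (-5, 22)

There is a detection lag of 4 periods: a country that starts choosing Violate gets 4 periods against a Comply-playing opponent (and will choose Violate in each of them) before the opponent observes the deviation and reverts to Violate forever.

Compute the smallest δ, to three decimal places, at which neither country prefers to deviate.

A deviator earns 22 for 4 periods, then 9 forever; cooperating earns 19 forever. Multiplying the IC by (1−δ):
19 ≥ 22(1−δ^4) + 9δ^4, so 13·δ^4 ≥ 3 and δ^4 ≥ 3/13.
δ ≥ (3/13)^(1/4) ≈ 0.693.

0.693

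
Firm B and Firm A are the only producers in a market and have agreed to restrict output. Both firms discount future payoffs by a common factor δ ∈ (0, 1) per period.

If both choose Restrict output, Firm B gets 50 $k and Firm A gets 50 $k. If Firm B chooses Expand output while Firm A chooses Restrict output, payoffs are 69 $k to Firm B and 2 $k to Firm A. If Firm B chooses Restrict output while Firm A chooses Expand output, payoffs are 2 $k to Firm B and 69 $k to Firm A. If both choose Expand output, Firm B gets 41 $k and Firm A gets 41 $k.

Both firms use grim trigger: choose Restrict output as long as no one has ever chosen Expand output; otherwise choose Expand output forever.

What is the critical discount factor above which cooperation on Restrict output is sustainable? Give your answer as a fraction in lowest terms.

19/28

50/(1−δ) ≥ 69 + 41δ/(1−δ)
50 ≥ 69 − 28δ
δ ≥ 19/28.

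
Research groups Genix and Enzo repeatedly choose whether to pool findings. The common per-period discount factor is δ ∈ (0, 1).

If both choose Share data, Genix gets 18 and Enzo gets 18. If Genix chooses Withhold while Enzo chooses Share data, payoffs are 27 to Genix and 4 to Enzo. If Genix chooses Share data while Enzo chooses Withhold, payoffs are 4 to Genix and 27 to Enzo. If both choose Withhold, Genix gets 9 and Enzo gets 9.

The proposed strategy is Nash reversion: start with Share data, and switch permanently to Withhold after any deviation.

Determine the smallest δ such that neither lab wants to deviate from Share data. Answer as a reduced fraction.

18/(1−δ) ≥ 27 + 9δ/(1−δ)
18 ≥ 27 − 18δ
δ ≥ 9/18 = 1/2.

1/2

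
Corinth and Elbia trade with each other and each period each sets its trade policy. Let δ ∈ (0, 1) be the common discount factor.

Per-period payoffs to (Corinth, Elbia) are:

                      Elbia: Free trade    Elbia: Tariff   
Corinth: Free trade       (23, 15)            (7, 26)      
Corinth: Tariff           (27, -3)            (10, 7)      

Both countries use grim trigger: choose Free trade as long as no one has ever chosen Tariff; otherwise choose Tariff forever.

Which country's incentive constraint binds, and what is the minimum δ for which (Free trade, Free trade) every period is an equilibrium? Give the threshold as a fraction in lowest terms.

Elbia; δ ≥ 11/19

Corinth's threshold: (27−23)/(27−10) = 4/17.
Elbia's threshold: (26−15)/(26−7) = 11/19.
4/17 < 11/19, so Elbia binds and δ* = 11/19.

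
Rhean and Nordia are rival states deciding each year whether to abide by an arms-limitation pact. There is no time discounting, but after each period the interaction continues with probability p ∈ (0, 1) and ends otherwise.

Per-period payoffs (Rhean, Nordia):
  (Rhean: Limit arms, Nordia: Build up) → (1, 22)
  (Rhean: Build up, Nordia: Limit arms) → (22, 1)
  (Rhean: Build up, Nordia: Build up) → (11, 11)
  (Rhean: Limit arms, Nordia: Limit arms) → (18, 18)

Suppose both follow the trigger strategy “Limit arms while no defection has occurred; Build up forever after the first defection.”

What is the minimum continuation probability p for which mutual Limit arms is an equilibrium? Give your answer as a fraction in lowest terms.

4/11

Expected cooperation value is 18 + p·18 + p²·18 + … = 18/(1−p); deviation gives 22 + p·11/(1−p).
18 ≥ 22(1−p) + 11p ⇒ 11p ≥ 4 ⇒ p ≥ 4/11.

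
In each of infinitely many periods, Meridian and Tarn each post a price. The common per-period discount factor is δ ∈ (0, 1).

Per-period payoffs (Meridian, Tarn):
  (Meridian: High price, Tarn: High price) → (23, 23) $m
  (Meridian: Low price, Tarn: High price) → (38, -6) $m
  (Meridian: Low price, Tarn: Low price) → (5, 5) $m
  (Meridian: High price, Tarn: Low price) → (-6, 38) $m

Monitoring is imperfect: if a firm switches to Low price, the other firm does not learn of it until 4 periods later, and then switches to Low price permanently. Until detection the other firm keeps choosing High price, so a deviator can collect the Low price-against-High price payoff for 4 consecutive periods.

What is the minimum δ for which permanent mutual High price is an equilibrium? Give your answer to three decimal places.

The best deviation is to choose Low price for all 4 undetected periods, earning 38 each, then 5 forever once detected.
Deviation value: 38(1−δ^4)/(1−δ) + 5δ^4/(1−δ); cooperation value: 23/(1−δ).
IC: 23 ≥ 38(1−δ^4) + 5δ^4 = 38 − 33δ^4.
So δ^4 ≥ 15/33 = 5/11, giving δ ≥ (5/11)^(1/4) ≈ 0.821.

0.821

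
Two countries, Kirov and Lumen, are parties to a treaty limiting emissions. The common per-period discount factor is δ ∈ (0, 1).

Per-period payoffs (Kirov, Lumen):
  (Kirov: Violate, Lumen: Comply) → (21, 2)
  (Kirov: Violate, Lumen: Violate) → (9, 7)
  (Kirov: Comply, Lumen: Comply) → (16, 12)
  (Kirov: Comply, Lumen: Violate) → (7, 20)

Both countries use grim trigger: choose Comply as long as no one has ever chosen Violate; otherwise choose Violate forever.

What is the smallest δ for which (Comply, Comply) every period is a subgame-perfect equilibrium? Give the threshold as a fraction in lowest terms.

Kirov: cooperation gives 16 each period; deviation gives 21 once then 9 forever.
  16/(1−δ) ≥ 21 + 9δ/(1−δ) ⇒ δ ≥ 5/12.
Lumen: cooperation gives 12 each period; deviation gives 20 once then 7 forever.
  δ ≥ 8/13.
Both must hold, so the binding constraint is Lumen's: δ ≥ 8/13.

8/13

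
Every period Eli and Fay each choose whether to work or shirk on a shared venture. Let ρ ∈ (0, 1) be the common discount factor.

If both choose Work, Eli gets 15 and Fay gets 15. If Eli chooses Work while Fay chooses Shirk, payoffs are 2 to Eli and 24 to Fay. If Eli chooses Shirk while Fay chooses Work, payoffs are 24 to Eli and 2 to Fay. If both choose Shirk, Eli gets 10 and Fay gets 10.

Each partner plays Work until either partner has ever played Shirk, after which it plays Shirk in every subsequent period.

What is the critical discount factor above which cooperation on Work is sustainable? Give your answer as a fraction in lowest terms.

Under grim trigger the critical discount factor is (T−C)/(T−P) with T = 24, C = 15, P = 10.
ρ* = (24−15)/(24−10) = 9/14.

9/14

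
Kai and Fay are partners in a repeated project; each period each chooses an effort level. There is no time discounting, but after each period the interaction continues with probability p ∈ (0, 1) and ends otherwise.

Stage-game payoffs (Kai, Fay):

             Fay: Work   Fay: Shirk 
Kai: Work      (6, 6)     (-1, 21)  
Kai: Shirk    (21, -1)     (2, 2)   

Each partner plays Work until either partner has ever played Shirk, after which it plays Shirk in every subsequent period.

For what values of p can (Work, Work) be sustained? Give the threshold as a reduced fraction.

Expected cooperation value is 6 + p·6 + p²·6 + … = 6/(1−p); deviation gives 21 + p·2/(1−p).
6 ≥ 21(1−p) + 2p ⇒ 19p ≥ 15 ⇒ p ≥ 15/19.

15/19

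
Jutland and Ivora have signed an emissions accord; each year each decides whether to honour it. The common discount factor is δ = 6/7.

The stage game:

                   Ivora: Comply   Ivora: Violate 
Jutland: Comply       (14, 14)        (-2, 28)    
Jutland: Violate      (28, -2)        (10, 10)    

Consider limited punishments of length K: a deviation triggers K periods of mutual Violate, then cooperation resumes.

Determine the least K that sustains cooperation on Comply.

Need Σ_{k=1}^{K} δ^k ≥ (28−14)/(14−10) = 3.5000 at δ = 6/7.
At K = 5 the sum is 3.2240 < 3.5000; at K = 6 it is 3.6206 ≥ 3.5000.
So the minimum punishment length is K = 6.

6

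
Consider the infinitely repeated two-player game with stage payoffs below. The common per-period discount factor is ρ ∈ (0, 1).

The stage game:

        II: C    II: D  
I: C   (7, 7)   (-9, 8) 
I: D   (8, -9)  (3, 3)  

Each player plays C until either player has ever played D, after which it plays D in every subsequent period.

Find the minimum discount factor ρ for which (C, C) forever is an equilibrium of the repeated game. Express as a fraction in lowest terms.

Under grim trigger the critical discount factor is (T−C)/(T−P) with T = 8, C = 7, P = 3.
ρ* = (8−7)/(8−3) = 1/5.

1/5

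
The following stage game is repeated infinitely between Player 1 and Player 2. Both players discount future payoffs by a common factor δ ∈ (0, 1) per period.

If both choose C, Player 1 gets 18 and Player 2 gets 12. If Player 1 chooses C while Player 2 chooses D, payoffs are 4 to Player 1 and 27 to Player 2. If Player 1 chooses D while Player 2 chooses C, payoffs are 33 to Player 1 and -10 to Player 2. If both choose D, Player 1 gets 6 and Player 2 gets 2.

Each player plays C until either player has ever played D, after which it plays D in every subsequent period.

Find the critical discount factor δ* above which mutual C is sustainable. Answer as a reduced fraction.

3/5

Player 1: cooperation gives 18 each period; deviation gives 33 once then 6 forever.
  18/(1−δ) ≥ 33 + 6δ/(1−δ) ⇒ δ ≥ 15/27 = 5/9.
Player 2: cooperation gives 12 each period; deviation gives 27 once then 2 forever.
  δ ≥ 15/25 = 3/5.
Both must hold, so the binding constraint is Player 2's: δ ≥ 3/5.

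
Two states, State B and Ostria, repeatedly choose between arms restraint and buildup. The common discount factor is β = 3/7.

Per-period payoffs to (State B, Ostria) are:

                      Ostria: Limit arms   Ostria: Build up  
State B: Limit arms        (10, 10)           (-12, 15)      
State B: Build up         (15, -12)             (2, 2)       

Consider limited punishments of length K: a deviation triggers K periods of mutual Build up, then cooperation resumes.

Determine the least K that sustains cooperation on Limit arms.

3

No profitable deviation requires (10−2)(β+…+β^K) ≥ 15−10, i.e. β+…+β^K ≥ 5/8 ≈ 0.6250.
With β = 3/7, the partial sums are K=1: 0.4286, K=2: 0.6122, K=3: 0.6910.
K = 3 is the first length at which the sum reaches 0.6250.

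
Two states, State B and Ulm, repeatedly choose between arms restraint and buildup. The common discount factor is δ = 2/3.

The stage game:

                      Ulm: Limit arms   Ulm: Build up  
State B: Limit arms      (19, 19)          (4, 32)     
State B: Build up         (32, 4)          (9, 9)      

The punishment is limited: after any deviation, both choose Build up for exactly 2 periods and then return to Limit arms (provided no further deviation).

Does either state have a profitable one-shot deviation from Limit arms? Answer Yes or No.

A one-shot deviation gives 32 now, then 9 for 2 periods, then back to 19.
Gain from deviating: (32−19) today; loss: (19−9) in each of the next 2 periods.
No-deviation condition: (19−9)(δ+…+δ^2) ≥ 32−19, i.e. δ+…+δ^2 ≥ 13/10.
At δ = 2/3: δ+…+δ^2 = 1.1111 < 1.3000.
So cooperation is not sustainable.

Yes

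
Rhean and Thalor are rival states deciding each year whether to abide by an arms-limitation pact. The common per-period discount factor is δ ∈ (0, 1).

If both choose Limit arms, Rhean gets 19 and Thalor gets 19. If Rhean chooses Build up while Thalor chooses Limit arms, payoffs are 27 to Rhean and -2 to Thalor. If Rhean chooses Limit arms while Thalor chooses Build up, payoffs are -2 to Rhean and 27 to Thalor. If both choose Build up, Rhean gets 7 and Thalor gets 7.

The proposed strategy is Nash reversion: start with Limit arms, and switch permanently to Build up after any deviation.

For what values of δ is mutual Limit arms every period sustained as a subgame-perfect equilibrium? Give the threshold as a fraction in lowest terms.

2/5

One-period gain from deviating is 27 − 19 = 8. The loss is 19 − 7 = 12 in every subsequent period, with present value 12·δ/(1−δ).
Deviation is unprofitable when 12·δ/(1−δ) ≥ 8, i.e. δ/(1−δ) ≥ 2/3.
Equivalently δ ≥ 8/(8+12) = 2/5.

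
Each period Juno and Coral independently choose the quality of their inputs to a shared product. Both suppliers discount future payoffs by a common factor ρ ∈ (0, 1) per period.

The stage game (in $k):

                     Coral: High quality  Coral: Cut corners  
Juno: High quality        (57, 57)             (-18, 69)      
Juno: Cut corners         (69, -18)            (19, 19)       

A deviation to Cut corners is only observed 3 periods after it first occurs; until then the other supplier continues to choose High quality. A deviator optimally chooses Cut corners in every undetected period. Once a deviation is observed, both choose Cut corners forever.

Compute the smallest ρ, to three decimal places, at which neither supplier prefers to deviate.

0.621

A deviator earns 69 for 3 periods, then 19 forever; cooperating earns 57 forever. Multiplying the IC by (1−ρ):
57 ≥ 69(1−ρ^3) + 19ρ^3, so 50·ρ^3 ≥ 12 and ρ^3 ≥ 6/25.
ρ ≥ (6/25)^(1/3) ≈ 0.621.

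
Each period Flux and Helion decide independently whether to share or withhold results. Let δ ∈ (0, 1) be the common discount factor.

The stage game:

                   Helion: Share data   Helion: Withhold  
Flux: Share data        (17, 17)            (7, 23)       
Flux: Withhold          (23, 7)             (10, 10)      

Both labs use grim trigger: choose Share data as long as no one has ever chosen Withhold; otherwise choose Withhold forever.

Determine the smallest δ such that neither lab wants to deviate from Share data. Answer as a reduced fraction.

17/(1−δ) ≥ 23 + 10δ/(1−δ)
17 ≥ 23 − 13δ
δ ≥ 6/13.

6/13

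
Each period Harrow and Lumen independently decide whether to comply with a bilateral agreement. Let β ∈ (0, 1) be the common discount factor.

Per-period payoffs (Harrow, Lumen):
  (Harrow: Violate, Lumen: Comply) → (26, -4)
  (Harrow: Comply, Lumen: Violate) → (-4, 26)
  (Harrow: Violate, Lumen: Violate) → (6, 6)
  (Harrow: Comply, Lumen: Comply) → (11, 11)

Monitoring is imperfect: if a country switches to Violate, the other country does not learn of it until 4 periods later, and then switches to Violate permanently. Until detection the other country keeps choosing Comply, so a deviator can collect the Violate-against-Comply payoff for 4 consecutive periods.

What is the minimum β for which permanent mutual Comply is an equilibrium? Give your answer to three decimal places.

0.931

A deviator earns 26 for 4 periods, then 6 forever; cooperating earns 11 forever. Multiplying the IC by (1−β):
11 ≥ 26(1−β^4) + 6β^4, so 20·β^4 ≥ 15 and β^4 ≥ 3/4.
β ≥ (3/4)^(1/4) ≈ 0.931.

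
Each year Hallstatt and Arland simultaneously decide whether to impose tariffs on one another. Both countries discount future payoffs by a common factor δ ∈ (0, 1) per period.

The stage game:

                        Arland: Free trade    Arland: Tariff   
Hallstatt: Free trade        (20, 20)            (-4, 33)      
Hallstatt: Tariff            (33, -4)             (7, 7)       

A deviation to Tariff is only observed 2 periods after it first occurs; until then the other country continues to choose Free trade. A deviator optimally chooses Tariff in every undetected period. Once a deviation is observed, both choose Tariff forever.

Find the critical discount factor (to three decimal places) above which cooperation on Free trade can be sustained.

0.707

The best deviation is to choose Tariff for all 2 undetected periods, earning 33 each, then 7 forever once detected.
Deviation value: 33(1−δ^2)/(1−δ) + 7δ^2/(1−δ); cooperation value: 20/(1−δ).
IC: 20 ≥ 33(1−δ^2) + 7δ^2 = 33 − 26δ^2.
So δ^2 ≥ 13/26 = 1/2, giving δ ≥ (1/2)^(1/2) ≈ 0.707.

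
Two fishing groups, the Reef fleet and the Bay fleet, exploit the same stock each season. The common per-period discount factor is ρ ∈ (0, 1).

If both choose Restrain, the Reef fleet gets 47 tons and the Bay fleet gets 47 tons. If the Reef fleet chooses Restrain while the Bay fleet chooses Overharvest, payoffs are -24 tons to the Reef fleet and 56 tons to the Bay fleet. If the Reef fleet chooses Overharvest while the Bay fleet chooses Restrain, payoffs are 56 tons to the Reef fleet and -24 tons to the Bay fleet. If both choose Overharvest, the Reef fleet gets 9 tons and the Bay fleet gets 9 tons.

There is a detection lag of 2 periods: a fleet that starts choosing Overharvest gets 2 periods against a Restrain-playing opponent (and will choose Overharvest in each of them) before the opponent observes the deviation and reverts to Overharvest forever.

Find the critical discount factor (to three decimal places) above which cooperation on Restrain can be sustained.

0.438

Deviating for the 2 undetected periods gains 56−47 = 9 per period over cooperation, then loses 47−9 = 38 per period forever once punishment starts.
Gain: 9(1 + ρ + … + ρ^1); loss: 38·ρ^2/(1−ρ).
No profitable deviation ⇔ 9(1−ρ^2) ≤ 38·ρ^2, i.e. ρ^2 ≥ 9/(9+38) = 9/47.
Hence ρ ≥ (9/47)^(1/2) ≈ 0.438.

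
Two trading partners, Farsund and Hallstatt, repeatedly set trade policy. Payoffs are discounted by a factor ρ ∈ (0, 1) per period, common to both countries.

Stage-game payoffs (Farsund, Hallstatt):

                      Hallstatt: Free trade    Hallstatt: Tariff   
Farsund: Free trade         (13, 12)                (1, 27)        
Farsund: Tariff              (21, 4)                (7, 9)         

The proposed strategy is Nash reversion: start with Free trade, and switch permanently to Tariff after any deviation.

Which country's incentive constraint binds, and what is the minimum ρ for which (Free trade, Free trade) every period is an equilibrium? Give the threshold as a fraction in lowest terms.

Hallstatt; ρ ≥ 5/6

Farsund: cooperation gives 13 each period; deviation gives 21 once then 7 forever.
  13/(1−ρ) ≥ 21 + 7ρ/(1−ρ) ⇒ ρ ≥ 8/14 = 4/7.
Hallstatt: cooperation gives 12 each period; deviation gives 27 once then 9 forever.
  ρ ≥ 15/18 = 5/6.
Both must hold, so the binding constraint is Hallstatt's: ρ ≥ 5/6.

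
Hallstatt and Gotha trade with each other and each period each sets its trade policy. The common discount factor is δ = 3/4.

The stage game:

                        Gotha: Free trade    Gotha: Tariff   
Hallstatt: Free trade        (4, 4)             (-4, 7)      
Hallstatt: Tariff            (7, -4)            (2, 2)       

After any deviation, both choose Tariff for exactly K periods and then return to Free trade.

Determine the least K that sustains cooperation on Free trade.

3

No profitable deviation requires (4−2)(δ+…+δ^K) ≥ 7−4, i.e. δ+…+δ^K ≥ 3/2 ≈ 1.5000.
With δ = 3/4, the partial sums are K=1: 0.7500, K=2: 1.3125, K=3: 1.7344.
K = 3 is the first length at which the sum reaches 1.5000.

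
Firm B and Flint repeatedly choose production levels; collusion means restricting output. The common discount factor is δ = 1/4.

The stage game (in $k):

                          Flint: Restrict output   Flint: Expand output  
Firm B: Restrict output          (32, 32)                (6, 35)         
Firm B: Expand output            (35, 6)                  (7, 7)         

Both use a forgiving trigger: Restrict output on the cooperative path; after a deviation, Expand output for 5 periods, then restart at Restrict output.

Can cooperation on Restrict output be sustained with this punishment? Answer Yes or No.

Yes

A one-shot deviation gives 35 now, then 7 for 5 periods, then back to 32.
Gain from deviating: (35−32) today; loss: (32−7) in each of the next 5 periods.
No-deviation condition: (32−7)(δ+…+δ^5) ≥ 35−32, i.e. δ+…+δ^5 ≥ 3/25.
At δ = 1/4: δ+…+δ^5 = 0.3330 ≥ 0.1200.
So cooperation is sustainable.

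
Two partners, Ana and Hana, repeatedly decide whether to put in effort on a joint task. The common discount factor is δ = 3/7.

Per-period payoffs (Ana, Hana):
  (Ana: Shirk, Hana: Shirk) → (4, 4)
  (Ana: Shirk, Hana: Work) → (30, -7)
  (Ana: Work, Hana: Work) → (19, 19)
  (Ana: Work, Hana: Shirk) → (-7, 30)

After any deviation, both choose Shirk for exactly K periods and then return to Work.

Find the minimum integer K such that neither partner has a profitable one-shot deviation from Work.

No profitable deviation requires (19−4)(δ+…+δ^K) ≥ 30−19, i.e. δ+…+δ^K ≥ 11/15 ≈ 0.7333.
With δ = 3/7, the partial sums are K=1: 0.4286, K=2: 0.6122, K=3: 0.6910, K=4: 0.7247, K=5: 0.7392.
K = 5 is the first length at which the sum reaches 0.7333.

5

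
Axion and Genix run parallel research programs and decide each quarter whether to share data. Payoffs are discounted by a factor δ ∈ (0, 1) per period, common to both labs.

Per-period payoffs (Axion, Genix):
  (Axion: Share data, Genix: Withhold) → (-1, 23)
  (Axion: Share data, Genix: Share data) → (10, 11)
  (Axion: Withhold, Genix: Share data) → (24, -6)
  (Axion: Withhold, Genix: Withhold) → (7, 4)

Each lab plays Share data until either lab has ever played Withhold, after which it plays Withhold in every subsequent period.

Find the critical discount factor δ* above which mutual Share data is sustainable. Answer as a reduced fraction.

Axion: cooperation gives 10 each period; deviation gives 24 once then 7 forever.
  10/(1−δ) ≥ 24 + 7δ/(1−δ) ⇒ δ ≥ 14/17.
Genix: cooperation gives 11 each period; deviation gives 23 once then 4 forever.
  δ ≥ 12/19.
Both must hold, so the binding constraint is Axion's: δ ≥ 14/17.

14/17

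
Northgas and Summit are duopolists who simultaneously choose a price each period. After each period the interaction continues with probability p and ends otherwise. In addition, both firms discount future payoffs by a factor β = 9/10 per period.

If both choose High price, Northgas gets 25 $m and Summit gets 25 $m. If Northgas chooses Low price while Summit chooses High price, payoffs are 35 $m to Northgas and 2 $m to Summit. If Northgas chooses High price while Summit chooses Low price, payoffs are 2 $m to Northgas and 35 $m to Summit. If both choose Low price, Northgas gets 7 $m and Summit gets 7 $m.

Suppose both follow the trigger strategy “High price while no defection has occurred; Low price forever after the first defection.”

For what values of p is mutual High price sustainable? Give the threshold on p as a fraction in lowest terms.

Expected continuation weight on next period's payoff is β·p = 9/10·p, which plays the role of the discount factor.
Cooperation requires 9/10·p ≥ (35−25)/(35−7) = 5/14, hence p ≥ 25/63.

25/63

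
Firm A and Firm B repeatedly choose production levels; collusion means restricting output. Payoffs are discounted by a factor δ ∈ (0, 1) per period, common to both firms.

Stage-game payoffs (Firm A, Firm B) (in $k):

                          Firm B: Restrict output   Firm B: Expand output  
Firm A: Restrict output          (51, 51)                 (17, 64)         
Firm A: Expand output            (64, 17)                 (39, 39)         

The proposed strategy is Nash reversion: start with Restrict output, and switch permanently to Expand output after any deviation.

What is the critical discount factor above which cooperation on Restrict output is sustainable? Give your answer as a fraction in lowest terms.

Under grim trigger the critical discount factor is (T−C)/(T−P) with T = 64, C = 51, P = 39.
δ* = (64−51)/(64−39) = 13/25.

13/25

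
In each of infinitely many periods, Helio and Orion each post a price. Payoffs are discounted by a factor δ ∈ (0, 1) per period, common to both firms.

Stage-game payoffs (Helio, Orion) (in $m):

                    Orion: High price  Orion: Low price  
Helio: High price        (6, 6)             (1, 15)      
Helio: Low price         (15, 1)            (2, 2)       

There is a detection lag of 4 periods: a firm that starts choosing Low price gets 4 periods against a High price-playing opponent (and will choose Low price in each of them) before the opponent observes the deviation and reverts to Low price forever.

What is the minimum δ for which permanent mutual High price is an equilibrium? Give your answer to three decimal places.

The best deviation is to choose Low price for all 4 undetected periods, earning 15 each, then 2 forever once detected.
Deviation value: 15(1−δ^4)/(1−δ) + 2δ^4/(1−δ); cooperation value: 6/(1−δ).
IC: 6 ≥ 15(1−δ^4) + 2δ^4 = 15 − 13δ^4.
So δ^4 ≥ 9/13, giving δ ≥ (9/13)^(1/4) ≈ 0.912.

0.912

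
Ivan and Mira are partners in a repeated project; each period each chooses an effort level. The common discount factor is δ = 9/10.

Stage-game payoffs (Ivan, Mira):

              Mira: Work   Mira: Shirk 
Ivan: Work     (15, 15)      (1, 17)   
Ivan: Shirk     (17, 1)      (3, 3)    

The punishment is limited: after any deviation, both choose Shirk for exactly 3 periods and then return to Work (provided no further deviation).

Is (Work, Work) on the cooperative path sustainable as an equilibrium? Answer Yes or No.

IC: δ+…+δ^3 ≥ (17−15)/(15−3) = 1/6.
At δ = 9/10: partial sum = 2.4390 ≥ 0.1667. Cooperation sustainable.

Yes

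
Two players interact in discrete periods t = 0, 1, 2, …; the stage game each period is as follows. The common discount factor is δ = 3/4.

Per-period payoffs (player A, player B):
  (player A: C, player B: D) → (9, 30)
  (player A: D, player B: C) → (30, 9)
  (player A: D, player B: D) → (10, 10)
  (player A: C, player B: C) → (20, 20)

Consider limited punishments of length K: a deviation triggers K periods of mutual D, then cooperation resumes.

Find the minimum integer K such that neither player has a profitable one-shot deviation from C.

2

Need Σ_{k=1}^{K} δ^k ≥ (30−20)/(20−10) = 1.0000 at δ = 3/4.
At K = 1 the sum is 0.7500 < 1.0000; at K = 2 it is 1.3125 ≥ 1.0000.
So the minimum punishment length is K = 2.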